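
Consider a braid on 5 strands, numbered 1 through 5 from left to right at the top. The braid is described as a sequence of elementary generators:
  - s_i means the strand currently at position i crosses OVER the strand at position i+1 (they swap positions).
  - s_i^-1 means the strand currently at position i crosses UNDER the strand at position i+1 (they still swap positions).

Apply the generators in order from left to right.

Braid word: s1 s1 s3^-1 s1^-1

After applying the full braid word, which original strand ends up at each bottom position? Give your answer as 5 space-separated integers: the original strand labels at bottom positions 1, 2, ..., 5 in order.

Gen 1 (s1): strand 1 crosses over strand 2. Perm now: [2 1 3 4 5]
Gen 2 (s1): strand 2 crosses over strand 1. Perm now: [1 2 3 4 5]
Gen 3 (s3^-1): strand 3 crosses under strand 4. Perm now: [1 2 4 3 5]
Gen 4 (s1^-1): strand 1 crosses under strand 2. Perm now: [2 1 4 3 5]

Answer: 2 1 4 3 5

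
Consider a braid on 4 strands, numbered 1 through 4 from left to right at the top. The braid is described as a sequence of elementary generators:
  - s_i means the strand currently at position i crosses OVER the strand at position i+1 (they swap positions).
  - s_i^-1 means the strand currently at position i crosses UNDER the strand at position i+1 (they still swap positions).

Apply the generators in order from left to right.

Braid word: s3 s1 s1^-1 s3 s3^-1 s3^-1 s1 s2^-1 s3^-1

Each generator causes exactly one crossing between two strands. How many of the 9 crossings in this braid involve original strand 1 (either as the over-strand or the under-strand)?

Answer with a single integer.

Answer: 5

Derivation:
Gen 1: crossing 3x4. Involves strand 1? no. Count so far: 0
Gen 2: crossing 1x2. Involves strand 1? yes. Count so far: 1
Gen 3: crossing 2x1. Involves strand 1? yes. Count so far: 2
Gen 4: crossing 4x3. Involves strand 1? no. Count so far: 2
Gen 5: crossing 3x4. Involves strand 1? no. Count so far: 2
Gen 6: crossing 4x3. Involves strand 1? no. Count so far: 2
Gen 7: crossing 1x2. Involves strand 1? yes. Count so far: 3
Gen 8: crossing 1x3. Involves strand 1? yes. Count so far: 4
Gen 9: crossing 1x4. Involves strand 1? yes. Count so far: 5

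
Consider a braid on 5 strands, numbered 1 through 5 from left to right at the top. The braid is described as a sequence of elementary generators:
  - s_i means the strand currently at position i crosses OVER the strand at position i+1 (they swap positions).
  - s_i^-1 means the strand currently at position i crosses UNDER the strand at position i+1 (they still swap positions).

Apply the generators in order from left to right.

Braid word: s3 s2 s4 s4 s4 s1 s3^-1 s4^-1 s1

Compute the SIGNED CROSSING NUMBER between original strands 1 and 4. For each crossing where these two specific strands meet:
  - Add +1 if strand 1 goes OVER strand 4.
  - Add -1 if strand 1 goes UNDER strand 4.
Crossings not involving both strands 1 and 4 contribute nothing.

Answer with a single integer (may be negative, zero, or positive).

Gen 1: crossing 3x4. Both 1&4? no. Sum: 0
Gen 2: crossing 2x4. Both 1&4? no. Sum: 0
Gen 3: crossing 3x5. Both 1&4? no. Sum: 0
Gen 4: crossing 5x3. Both 1&4? no. Sum: 0
Gen 5: crossing 3x5. Both 1&4? no. Sum: 0
Gen 6: 1 over 4. Both 1&4? yes. Contrib: +1. Sum: 1
Gen 7: crossing 2x5. Both 1&4? no. Sum: 1
Gen 8: crossing 2x3. Both 1&4? no. Sum: 1
Gen 9: 4 over 1. Both 1&4? yes. Contrib: -1. Sum: 0

Answer: 0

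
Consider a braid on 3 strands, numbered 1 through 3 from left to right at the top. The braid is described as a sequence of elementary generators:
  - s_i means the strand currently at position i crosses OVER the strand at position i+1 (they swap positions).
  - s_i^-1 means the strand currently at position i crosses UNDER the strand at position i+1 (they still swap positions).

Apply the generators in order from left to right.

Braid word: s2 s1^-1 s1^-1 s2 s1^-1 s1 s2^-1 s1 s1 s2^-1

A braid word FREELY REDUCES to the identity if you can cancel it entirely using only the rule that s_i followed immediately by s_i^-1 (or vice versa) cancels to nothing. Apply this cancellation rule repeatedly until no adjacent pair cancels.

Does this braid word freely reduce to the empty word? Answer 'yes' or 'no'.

Answer: yes

Derivation:
Gen 1 (s2): push. Stack: [s2]
Gen 2 (s1^-1): push. Stack: [s2 s1^-1]
Gen 3 (s1^-1): push. Stack: [s2 s1^-1 s1^-1]
Gen 4 (s2): push. Stack: [s2 s1^-1 s1^-1 s2]
Gen 5 (s1^-1): push. Stack: [s2 s1^-1 s1^-1 s2 s1^-1]
Gen 6 (s1): cancels prior s1^-1. Stack: [s2 s1^-1 s1^-1 s2]
Gen 7 (s2^-1): cancels prior s2. Stack: [s2 s1^-1 s1^-1]
Gen 8 (s1): cancels prior s1^-1. Stack: [s2 s1^-1]
Gen 9 (s1): cancels prior s1^-1. Stack: [s2]
Gen 10 (s2^-1): cancels prior s2. Stack: []
Reduced word: (empty)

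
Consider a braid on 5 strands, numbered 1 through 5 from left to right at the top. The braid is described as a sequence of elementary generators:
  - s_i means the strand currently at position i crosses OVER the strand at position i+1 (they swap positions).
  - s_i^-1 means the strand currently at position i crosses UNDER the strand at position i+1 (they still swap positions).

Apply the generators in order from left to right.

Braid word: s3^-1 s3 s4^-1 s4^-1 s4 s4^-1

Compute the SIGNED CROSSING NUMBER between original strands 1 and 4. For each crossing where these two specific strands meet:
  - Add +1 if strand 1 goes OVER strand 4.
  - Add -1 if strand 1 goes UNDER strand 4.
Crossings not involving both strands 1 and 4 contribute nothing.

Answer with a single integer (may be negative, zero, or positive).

Gen 1: crossing 3x4. Both 1&4? no. Sum: 0
Gen 2: crossing 4x3. Both 1&4? no. Sum: 0
Gen 3: crossing 4x5. Both 1&4? no. Sum: 0
Gen 4: crossing 5x4. Both 1&4? no. Sum: 0
Gen 5: crossing 4x5. Both 1&4? no. Sum: 0
Gen 6: crossing 5x4. Both 1&4? no. Sum: 0

Answer: 0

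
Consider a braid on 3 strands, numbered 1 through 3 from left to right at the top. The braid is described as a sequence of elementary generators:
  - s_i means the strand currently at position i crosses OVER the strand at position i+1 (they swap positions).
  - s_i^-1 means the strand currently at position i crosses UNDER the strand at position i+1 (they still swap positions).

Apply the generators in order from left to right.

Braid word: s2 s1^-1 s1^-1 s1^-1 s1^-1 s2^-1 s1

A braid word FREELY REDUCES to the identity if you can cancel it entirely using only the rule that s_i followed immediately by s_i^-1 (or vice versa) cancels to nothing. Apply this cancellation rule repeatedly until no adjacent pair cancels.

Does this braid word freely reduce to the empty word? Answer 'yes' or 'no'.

Answer: no

Derivation:
Gen 1 (s2): push. Stack: [s2]
Gen 2 (s1^-1): push. Stack: [s2 s1^-1]
Gen 3 (s1^-1): push. Stack: [s2 s1^-1 s1^-1]
Gen 4 (s1^-1): push. Stack: [s2 s1^-1 s1^-1 s1^-1]
Gen 5 (s1^-1): push. Stack: [s2 s1^-1 s1^-1 s1^-1 s1^-1]
Gen 6 (s2^-1): push. Stack: [s2 s1^-1 s1^-1 s1^-1 s1^-1 s2^-1]
Gen 7 (s1): push. Stack: [s2 s1^-1 s1^-1 s1^-1 s1^-1 s2^-1 s1]
Reduced word: s2 s1^-1 s1^-1 s1^-1 s1^-1 s2^-1 s1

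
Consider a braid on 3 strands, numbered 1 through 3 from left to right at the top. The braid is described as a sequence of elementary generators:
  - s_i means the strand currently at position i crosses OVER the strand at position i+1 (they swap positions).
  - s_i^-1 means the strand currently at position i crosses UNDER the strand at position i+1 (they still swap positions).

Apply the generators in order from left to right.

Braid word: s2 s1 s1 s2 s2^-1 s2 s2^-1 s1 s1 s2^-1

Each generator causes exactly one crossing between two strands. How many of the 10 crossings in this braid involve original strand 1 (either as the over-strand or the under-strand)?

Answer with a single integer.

Gen 1: crossing 2x3. Involves strand 1? no. Count so far: 0
Gen 2: crossing 1x3. Involves strand 1? yes. Count so far: 1
Gen 3: crossing 3x1. Involves strand 1? yes. Count so far: 2
Gen 4: crossing 3x2. Involves strand 1? no. Count so far: 2
Gen 5: crossing 2x3. Involves strand 1? no. Count so far: 2
Gen 6: crossing 3x2. Involves strand 1? no. Count so far: 2
Gen 7: crossing 2x3. Involves strand 1? no. Count so far: 2
Gen 8: crossing 1x3. Involves strand 1? yes. Count so far: 3
Gen 9: crossing 3x1. Involves strand 1? yes. Count so far: 4
Gen 10: crossing 3x2. Involves strand 1? no. Count so far: 4

Answer: 4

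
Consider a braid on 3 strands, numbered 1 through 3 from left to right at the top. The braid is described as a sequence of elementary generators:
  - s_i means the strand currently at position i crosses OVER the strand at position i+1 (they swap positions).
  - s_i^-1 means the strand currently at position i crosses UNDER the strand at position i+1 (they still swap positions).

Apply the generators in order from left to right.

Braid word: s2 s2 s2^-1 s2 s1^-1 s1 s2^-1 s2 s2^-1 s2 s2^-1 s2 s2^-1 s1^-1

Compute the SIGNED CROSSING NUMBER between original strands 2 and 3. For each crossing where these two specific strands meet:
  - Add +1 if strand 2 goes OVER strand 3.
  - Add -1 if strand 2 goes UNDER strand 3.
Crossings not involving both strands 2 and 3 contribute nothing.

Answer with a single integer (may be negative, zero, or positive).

Answer: -9

Derivation:
Gen 1: 2 over 3. Both 2&3? yes. Contrib: +1. Sum: 1
Gen 2: 3 over 2. Both 2&3? yes. Contrib: -1. Sum: 0
Gen 3: 2 under 3. Both 2&3? yes. Contrib: -1. Sum: -1
Gen 4: 3 over 2. Both 2&3? yes. Contrib: -1. Sum: -2
Gen 5: crossing 1x2. Both 2&3? no. Sum: -2
Gen 6: crossing 2x1. Both 2&3? no. Sum: -2
Gen 7: 2 under 3. Both 2&3? yes. Contrib: -1. Sum: -3
Gen 8: 3 over 2. Both 2&3? yes. Contrib: -1. Sum: -4
Gen 9: 2 under 3. Both 2&3? yes. Contrib: -1. Sum: -5
Gen 10: 3 over 2. Both 2&3? yes. Contrib: -1. Sum: -6
Gen 11: 2 under 3. Both 2&3? yes. Contrib: -1. Sum: -7
Gen 12: 3 over 2. Both 2&3? yes. Contrib: -1. Sum: -8
Gen 13: 2 under 3. Both 2&3? yes. Contrib: -1. Sum: -9
Gen 14: crossing 1x3. Both 2&3? no. Sum: -9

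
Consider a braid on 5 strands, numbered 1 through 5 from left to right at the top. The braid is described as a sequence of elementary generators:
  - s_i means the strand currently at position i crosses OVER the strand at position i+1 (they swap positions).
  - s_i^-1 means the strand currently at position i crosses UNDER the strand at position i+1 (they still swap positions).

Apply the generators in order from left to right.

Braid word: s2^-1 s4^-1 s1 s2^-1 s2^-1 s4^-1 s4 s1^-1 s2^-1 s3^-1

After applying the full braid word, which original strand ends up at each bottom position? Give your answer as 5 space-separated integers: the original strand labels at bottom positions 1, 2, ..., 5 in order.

Gen 1 (s2^-1): strand 2 crosses under strand 3. Perm now: [1 3 2 4 5]
Gen 2 (s4^-1): strand 4 crosses under strand 5. Perm now: [1 3 2 5 4]
Gen 3 (s1): strand 1 crosses over strand 3. Perm now: [3 1 2 5 4]
Gen 4 (s2^-1): strand 1 crosses under strand 2. Perm now: [3 2 1 5 4]
Gen 5 (s2^-1): strand 2 crosses under strand 1. Perm now: [3 1 2 5 4]
Gen 6 (s4^-1): strand 5 crosses under strand 4. Perm now: [3 1 2 4 5]
Gen 7 (s4): strand 4 crosses over strand 5. Perm now: [3 1 2 5 4]
Gen 8 (s1^-1): strand 3 crosses under strand 1. Perm now: [1 3 2 5 4]
Gen 9 (s2^-1): strand 3 crosses under strand 2. Perm now: [1 2 3 5 4]
Gen 10 (s3^-1): strand 3 crosses under strand 5. Perm now: [1 2 5 3 4]

Answer: 1 2 5 3 4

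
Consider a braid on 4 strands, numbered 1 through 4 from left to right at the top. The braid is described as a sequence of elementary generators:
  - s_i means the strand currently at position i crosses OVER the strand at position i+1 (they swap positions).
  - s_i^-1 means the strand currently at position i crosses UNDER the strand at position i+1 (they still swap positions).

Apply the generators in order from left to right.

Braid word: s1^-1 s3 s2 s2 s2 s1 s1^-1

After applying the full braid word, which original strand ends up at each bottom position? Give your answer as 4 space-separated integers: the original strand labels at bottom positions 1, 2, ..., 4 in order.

Gen 1 (s1^-1): strand 1 crosses under strand 2. Perm now: [2 1 3 4]
Gen 2 (s3): strand 3 crosses over strand 4. Perm now: [2 1 4 3]
Gen 3 (s2): strand 1 crosses over strand 4. Perm now: [2 4 1 3]
Gen 4 (s2): strand 4 crosses over strand 1. Perm now: [2 1 4 3]
Gen 5 (s2): strand 1 crosses over strand 4. Perm now: [2 4 1 3]
Gen 6 (s1): strand 2 crosses over strand 4. Perm now: [4 2 1 3]
Gen 7 (s1^-1): strand 4 crosses under strand 2. Perm now: [2 4 1 3]

Answer: 2 4 1 3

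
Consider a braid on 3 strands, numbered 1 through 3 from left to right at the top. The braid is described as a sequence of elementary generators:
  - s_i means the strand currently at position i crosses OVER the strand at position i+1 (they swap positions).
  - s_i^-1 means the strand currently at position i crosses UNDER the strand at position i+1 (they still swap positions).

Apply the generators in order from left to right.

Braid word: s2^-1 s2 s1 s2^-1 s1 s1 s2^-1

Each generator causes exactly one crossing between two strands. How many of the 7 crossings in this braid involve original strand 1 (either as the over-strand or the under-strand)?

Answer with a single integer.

Answer: 3

Derivation:
Gen 1: crossing 2x3. Involves strand 1? no. Count so far: 0
Gen 2: crossing 3x2. Involves strand 1? no. Count so far: 0
Gen 3: crossing 1x2. Involves strand 1? yes. Count so far: 1
Gen 4: crossing 1x3. Involves strand 1? yes. Count so far: 2
Gen 5: crossing 2x3. Involves strand 1? no. Count so far: 2
Gen 6: crossing 3x2. Involves strand 1? no. Count so far: 2
Gen 7: crossing 3x1. Involves strand 1? yes. Count so far: 3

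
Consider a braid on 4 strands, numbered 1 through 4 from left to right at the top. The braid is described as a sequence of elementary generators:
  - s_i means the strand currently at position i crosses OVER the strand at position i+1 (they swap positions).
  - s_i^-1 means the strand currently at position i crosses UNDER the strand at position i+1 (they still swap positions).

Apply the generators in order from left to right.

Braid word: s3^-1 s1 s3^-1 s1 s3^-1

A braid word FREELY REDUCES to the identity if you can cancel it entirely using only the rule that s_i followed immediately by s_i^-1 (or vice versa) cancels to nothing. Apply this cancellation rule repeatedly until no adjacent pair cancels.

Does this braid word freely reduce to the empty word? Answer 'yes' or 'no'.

Answer: no

Derivation:
Gen 1 (s3^-1): push. Stack: [s3^-1]
Gen 2 (s1): push. Stack: [s3^-1 s1]
Gen 3 (s3^-1): push. Stack: [s3^-1 s1 s3^-1]
Gen 4 (s1): push. Stack: [s3^-1 s1 s3^-1 s1]
Gen 5 (s3^-1): push. Stack: [s3^-1 s1 s3^-1 s1 s3^-1]
Reduced word: s3^-1 s1 s3^-1 s1 s3^-1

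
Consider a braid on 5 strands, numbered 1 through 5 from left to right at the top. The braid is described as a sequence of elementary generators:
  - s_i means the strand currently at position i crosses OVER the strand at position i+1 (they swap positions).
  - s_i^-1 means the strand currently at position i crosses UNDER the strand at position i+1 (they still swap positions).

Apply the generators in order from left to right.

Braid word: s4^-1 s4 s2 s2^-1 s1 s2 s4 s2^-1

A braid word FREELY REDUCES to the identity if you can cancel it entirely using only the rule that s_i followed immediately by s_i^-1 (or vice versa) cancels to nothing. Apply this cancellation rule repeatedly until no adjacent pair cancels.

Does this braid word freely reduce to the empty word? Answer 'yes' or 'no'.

Answer: no

Derivation:
Gen 1 (s4^-1): push. Stack: [s4^-1]
Gen 2 (s4): cancels prior s4^-1. Stack: []
Gen 3 (s2): push. Stack: [s2]
Gen 4 (s2^-1): cancels prior s2. Stack: []
Gen 5 (s1): push. Stack: [s1]
Gen 6 (s2): push. Stack: [s1 s2]
Gen 7 (s4): push. Stack: [s1 s2 s4]
Gen 8 (s2^-1): push. Stack: [s1 s2 s4 s2^-1]
Reduced word: s1 s2 s4 s2^-1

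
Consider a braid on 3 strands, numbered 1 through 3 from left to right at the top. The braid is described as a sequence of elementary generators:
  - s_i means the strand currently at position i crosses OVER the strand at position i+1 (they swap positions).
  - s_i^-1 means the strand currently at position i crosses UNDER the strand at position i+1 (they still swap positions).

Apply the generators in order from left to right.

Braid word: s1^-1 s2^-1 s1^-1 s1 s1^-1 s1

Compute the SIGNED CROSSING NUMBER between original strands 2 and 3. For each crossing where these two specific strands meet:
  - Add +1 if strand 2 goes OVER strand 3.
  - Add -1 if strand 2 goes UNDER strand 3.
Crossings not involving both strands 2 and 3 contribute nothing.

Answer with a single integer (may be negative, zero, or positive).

Answer: -4

Derivation:
Gen 1: crossing 1x2. Both 2&3? no. Sum: 0
Gen 2: crossing 1x3. Both 2&3? no. Sum: 0
Gen 3: 2 under 3. Both 2&3? yes. Contrib: -1. Sum: -1
Gen 4: 3 over 2. Both 2&3? yes. Contrib: -1. Sum: -2
Gen 5: 2 under 3. Both 2&3? yes. Contrib: -1. Sum: -3
Gen 6: 3 over 2. Both 2&3? yes. Contrib: -1. Sum: -4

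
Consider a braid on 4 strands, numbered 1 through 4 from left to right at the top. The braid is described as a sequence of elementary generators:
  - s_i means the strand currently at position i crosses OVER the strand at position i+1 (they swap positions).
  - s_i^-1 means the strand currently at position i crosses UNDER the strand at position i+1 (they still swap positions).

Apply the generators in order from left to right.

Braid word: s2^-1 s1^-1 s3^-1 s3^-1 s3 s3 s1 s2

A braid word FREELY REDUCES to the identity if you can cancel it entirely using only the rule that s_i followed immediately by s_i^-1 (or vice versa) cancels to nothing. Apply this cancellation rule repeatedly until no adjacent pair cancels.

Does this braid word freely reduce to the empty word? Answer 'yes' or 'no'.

Answer: yes

Derivation:
Gen 1 (s2^-1): push. Stack: [s2^-1]
Gen 2 (s1^-1): push. Stack: [s2^-1 s1^-1]
Gen 3 (s3^-1): push. Stack: [s2^-1 s1^-1 s3^-1]
Gen 4 (s3^-1): push. Stack: [s2^-1 s1^-1 s3^-1 s3^-1]
Gen 5 (s3): cancels prior s3^-1. Stack: [s2^-1 s1^-1 s3^-1]
Gen 6 (s3): cancels prior s3^-1. Stack: [s2^-1 s1^-1]
Gen 7 (s1): cancels prior s1^-1. Stack: [s2^-1]
Gen 8 (s2): cancels prior s2^-1. Stack: []
Reduced word: (empty)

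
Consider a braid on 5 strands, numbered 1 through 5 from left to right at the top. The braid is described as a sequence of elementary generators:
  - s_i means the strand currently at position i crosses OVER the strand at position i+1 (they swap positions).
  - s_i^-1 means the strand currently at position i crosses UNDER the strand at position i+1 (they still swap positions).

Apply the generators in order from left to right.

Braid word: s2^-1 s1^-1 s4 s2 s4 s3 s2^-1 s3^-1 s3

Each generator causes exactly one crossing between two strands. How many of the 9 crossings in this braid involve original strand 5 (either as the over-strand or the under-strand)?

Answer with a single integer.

Answer: 2

Derivation:
Gen 1: crossing 2x3. Involves strand 5? no. Count so far: 0
Gen 2: crossing 1x3. Involves strand 5? no. Count so far: 0
Gen 3: crossing 4x5. Involves strand 5? yes. Count so far: 1
Gen 4: crossing 1x2. Involves strand 5? no. Count so far: 1
Gen 5: crossing 5x4. Involves strand 5? yes. Count so far: 2
Gen 6: crossing 1x4. Involves strand 5? no. Count so far: 2
Gen 7: crossing 2x4. Involves strand 5? no. Count so far: 2
Gen 8: crossing 2x1. Involves strand 5? no. Count so far: 2
Gen 9: crossing 1x2. Involves strand 5? no. Count so far: 2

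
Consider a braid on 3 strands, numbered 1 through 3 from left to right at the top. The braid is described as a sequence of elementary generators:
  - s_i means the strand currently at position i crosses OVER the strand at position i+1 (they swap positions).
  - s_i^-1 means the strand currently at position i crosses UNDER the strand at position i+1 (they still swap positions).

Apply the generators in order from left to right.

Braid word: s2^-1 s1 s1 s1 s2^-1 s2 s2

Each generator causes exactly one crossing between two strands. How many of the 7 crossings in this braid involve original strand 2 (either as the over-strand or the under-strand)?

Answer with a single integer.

Gen 1: crossing 2x3. Involves strand 2? yes. Count so far: 1
Gen 2: crossing 1x3. Involves strand 2? no. Count so far: 1
Gen 3: crossing 3x1. Involves strand 2? no. Count so far: 1
Gen 4: crossing 1x3. Involves strand 2? no. Count so far: 1
Gen 5: crossing 1x2. Involves strand 2? yes. Count so far: 2
Gen 6: crossing 2x1. Involves strand 2? yes. Count so far: 3
Gen 7: crossing 1x2. Involves strand 2? yes. Count so far: 4

Answer: 4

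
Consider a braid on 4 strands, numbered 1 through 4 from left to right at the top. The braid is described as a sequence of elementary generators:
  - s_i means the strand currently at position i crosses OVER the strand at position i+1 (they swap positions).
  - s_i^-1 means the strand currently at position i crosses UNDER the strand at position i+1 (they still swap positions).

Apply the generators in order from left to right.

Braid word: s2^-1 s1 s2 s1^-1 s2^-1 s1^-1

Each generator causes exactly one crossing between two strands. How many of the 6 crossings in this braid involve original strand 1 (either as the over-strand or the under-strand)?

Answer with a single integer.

Answer: 4

Derivation:
Gen 1: crossing 2x3. Involves strand 1? no. Count so far: 0
Gen 2: crossing 1x3. Involves strand 1? yes. Count so far: 1
Gen 3: crossing 1x2. Involves strand 1? yes. Count so far: 2
Gen 4: crossing 3x2. Involves strand 1? no. Count so far: 2
Gen 5: crossing 3x1. Involves strand 1? yes. Count so far: 3
Gen 6: crossing 2x1. Involves strand 1? yes. Count so far: 4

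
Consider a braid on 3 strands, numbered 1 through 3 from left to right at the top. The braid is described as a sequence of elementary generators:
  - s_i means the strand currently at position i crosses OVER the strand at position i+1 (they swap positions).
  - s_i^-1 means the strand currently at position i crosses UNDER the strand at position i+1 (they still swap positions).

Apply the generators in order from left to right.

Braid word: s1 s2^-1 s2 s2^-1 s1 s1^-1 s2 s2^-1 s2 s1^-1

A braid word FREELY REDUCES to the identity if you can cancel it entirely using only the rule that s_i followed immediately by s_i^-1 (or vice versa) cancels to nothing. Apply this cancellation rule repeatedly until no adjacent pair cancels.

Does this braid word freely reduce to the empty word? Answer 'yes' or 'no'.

Answer: yes

Derivation:
Gen 1 (s1): push. Stack: [s1]
Gen 2 (s2^-1): push. Stack: [s1 s2^-1]
Gen 3 (s2): cancels prior s2^-1. Stack: [s1]
Gen 4 (s2^-1): push. Stack: [s1 s2^-1]
Gen 5 (s1): push. Stack: [s1 s2^-1 s1]
Gen 6 (s1^-1): cancels prior s1. Stack: [s1 s2^-1]
Gen 7 (s2): cancels prior s2^-1. Stack: [s1]
Gen 8 (s2^-1): push. Stack: [s1 s2^-1]
Gen 9 (s2): cancels prior s2^-1. Stack: [s1]
Gen 10 (s1^-1): cancels prior s1. Stack: []
Reduced word: (empty)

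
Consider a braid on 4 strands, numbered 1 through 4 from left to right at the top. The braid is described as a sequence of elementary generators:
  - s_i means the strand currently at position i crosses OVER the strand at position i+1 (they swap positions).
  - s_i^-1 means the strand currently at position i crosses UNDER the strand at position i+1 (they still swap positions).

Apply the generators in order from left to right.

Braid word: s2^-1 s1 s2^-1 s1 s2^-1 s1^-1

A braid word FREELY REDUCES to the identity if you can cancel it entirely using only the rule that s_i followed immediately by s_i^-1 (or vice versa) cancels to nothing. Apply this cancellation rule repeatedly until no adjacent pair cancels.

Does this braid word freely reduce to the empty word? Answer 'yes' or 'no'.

Answer: no

Derivation:
Gen 1 (s2^-1): push. Stack: [s2^-1]
Gen 2 (s1): push. Stack: [s2^-1 s1]
Gen 3 (s2^-1): push. Stack: [s2^-1 s1 s2^-1]
Gen 4 (s1): push. Stack: [s2^-1 s1 s2^-1 s1]
Gen 5 (s2^-1): push. Stack: [s2^-1 s1 s2^-1 s1 s2^-1]
Gen 6 (s1^-1): push. Stack: [s2^-1 s1 s2^-1 s1 s2^-1 s1^-1]
Reduced word: s2^-1 s1 s2^-1 s1 s2^-1 s1^-1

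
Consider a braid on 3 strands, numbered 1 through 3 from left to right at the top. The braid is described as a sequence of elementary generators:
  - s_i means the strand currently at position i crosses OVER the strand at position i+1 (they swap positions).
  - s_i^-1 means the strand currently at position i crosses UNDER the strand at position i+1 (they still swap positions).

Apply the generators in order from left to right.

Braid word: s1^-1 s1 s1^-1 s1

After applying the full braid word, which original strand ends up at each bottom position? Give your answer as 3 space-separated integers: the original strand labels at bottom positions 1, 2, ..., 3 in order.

Answer: 1 2 3

Derivation:
Gen 1 (s1^-1): strand 1 crosses under strand 2. Perm now: [2 1 3]
Gen 2 (s1): strand 2 crosses over strand 1. Perm now: [1 2 3]
Gen 3 (s1^-1): strand 1 crosses under strand 2. Perm now: [2 1 3]
Gen 4 (s1): strand 2 crosses over strand 1. Perm now: [1 2 3]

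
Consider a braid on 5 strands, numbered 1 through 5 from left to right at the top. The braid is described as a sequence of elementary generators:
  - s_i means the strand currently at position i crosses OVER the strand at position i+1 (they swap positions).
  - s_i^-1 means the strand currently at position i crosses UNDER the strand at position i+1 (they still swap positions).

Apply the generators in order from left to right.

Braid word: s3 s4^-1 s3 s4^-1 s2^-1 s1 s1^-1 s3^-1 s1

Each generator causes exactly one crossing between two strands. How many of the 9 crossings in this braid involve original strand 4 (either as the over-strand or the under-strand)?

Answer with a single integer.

Gen 1: crossing 3x4. Involves strand 4? yes. Count so far: 1
Gen 2: crossing 3x5. Involves strand 4? no. Count so far: 1
Gen 3: crossing 4x5. Involves strand 4? yes. Count so far: 2
Gen 4: crossing 4x3. Involves strand 4? yes. Count so far: 3
Gen 5: crossing 2x5. Involves strand 4? no. Count so far: 3
Gen 6: crossing 1x5. Involves strand 4? no. Count so far: 3
Gen 7: crossing 5x1. Involves strand 4? no. Count so far: 3
Gen 8: crossing 2x3. Involves strand 4? no. Count so far: 3
Gen 9: crossing 1x5. Involves strand 4? no. Count so far: 3

Answer: 3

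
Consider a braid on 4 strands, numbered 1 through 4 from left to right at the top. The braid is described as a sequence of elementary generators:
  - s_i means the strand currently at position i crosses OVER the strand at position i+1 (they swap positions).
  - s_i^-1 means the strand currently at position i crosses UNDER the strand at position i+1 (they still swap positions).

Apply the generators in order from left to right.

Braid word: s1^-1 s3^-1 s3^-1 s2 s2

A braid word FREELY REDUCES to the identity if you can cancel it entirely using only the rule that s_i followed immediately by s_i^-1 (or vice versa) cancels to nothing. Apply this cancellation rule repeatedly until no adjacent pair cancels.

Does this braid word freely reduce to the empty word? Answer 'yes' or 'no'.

Answer: no

Derivation:
Gen 1 (s1^-1): push. Stack: [s1^-1]
Gen 2 (s3^-1): push. Stack: [s1^-1 s3^-1]
Gen 3 (s3^-1): push. Stack: [s1^-1 s3^-1 s3^-1]
Gen 4 (s2): push. Stack: [s1^-1 s3^-1 s3^-1 s2]
Gen 5 (s2): push. Stack: [s1^-1 s3^-1 s3^-1 s2 s2]
Reduced word: s1^-1 s3^-1 s3^-1 s2 s2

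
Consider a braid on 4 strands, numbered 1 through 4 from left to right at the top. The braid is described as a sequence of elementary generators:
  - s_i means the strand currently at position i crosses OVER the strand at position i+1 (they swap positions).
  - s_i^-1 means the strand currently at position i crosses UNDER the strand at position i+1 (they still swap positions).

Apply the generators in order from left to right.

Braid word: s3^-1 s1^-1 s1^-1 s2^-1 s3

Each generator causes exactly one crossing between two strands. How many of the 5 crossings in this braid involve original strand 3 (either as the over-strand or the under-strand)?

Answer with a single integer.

Gen 1: crossing 3x4. Involves strand 3? yes. Count so far: 1
Gen 2: crossing 1x2. Involves strand 3? no. Count so far: 1
Gen 3: crossing 2x1. Involves strand 3? no. Count so far: 1
Gen 4: crossing 2x4. Involves strand 3? no. Count so far: 1
Gen 5: crossing 2x3. Involves strand 3? yes. Count so far: 2

Answer: 2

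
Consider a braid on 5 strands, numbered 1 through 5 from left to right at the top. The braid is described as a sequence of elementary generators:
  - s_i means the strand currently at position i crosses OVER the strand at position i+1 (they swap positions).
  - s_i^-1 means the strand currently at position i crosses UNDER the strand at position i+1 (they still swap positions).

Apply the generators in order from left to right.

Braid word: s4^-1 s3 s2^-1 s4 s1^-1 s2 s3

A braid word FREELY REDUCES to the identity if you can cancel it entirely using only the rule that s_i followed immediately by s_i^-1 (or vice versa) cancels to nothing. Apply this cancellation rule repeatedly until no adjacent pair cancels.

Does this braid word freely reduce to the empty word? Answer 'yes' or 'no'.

Answer: no

Derivation:
Gen 1 (s4^-1): push. Stack: [s4^-1]
Gen 2 (s3): push. Stack: [s4^-1 s3]
Gen 3 (s2^-1): push. Stack: [s4^-1 s3 s2^-1]
Gen 4 (s4): push. Stack: [s4^-1 s3 s2^-1 s4]
Gen 5 (s1^-1): push. Stack: [s4^-1 s3 s2^-1 s4 s1^-1]
Gen 6 (s2): push. Stack: [s4^-1 s3 s2^-1 s4 s1^-1 s2]
Gen 7 (s3): push. Stack: [s4^-1 s3 s2^-1 s4 s1^-1 s2 s3]
Reduced word: s4^-1 s3 s2^-1 s4 s1^-1 s2 s3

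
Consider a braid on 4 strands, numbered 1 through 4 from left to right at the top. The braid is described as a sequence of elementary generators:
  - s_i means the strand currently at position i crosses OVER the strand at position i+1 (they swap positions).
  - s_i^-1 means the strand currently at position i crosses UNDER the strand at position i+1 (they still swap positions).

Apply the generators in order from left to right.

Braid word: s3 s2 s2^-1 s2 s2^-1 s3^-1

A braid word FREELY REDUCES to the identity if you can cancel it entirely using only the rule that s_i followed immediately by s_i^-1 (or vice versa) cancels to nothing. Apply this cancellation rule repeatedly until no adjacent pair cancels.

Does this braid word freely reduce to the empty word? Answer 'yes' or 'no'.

Gen 1 (s3): push. Stack: [s3]
Gen 2 (s2): push. Stack: [s3 s2]
Gen 3 (s2^-1): cancels prior s2. Stack: [s3]
Gen 4 (s2): push. Stack: [s3 s2]
Gen 5 (s2^-1): cancels prior s2. Stack: [s3]
Gen 6 (s3^-1): cancels prior s3. Stack: []
Reduced word: (empty)

Answer: yes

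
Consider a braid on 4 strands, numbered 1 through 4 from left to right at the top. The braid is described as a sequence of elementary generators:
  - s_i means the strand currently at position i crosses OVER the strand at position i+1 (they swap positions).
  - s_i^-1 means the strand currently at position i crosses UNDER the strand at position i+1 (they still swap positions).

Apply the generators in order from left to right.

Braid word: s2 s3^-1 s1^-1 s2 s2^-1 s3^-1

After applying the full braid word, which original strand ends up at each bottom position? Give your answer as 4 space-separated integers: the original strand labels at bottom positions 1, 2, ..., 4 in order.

Answer: 3 1 2 4

Derivation:
Gen 1 (s2): strand 2 crosses over strand 3. Perm now: [1 3 2 4]
Gen 2 (s3^-1): strand 2 crosses under strand 4. Perm now: [1 3 4 2]
Gen 3 (s1^-1): strand 1 crosses under strand 3. Perm now: [3 1 4 2]
Gen 4 (s2): strand 1 crosses over strand 4. Perm now: [3 4 1 2]
Gen 5 (s2^-1): strand 4 crosses under strand 1. Perm now: [3 1 4 2]
Gen 6 (s3^-1): strand 4 crosses under strand 2. Perm now: [3 1 2 4]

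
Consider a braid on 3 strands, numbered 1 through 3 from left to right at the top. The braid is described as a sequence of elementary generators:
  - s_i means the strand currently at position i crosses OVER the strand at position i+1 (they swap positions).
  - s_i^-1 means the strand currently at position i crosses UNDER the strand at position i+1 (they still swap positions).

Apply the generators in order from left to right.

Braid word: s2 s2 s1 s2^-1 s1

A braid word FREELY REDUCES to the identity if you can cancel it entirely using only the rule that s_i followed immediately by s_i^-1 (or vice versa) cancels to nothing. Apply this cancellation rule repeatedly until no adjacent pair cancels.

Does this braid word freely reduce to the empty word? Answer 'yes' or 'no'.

Gen 1 (s2): push. Stack: [s2]
Gen 2 (s2): push. Stack: [s2 s2]
Gen 3 (s1): push. Stack: [s2 s2 s1]
Gen 4 (s2^-1): push. Stack: [s2 s2 s1 s2^-1]
Gen 5 (s1): push. Stack: [s2 s2 s1 s2^-1 s1]
Reduced word: s2 s2 s1 s2^-1 s1

Answer: no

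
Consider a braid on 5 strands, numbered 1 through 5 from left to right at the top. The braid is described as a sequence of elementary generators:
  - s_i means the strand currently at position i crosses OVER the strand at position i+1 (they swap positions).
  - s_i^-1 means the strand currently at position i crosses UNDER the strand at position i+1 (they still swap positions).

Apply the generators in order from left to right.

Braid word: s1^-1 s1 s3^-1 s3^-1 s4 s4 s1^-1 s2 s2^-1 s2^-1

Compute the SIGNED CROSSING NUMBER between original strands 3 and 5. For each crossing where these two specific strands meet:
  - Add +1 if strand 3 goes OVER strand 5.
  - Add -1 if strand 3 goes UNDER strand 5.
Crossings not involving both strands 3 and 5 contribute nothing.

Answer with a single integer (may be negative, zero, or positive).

Gen 1: crossing 1x2. Both 3&5? no. Sum: 0
Gen 2: crossing 2x1. Both 3&5? no. Sum: 0
Gen 3: crossing 3x4. Both 3&5? no. Sum: 0
Gen 4: crossing 4x3. Both 3&5? no. Sum: 0
Gen 5: crossing 4x5. Both 3&5? no. Sum: 0
Gen 6: crossing 5x4. Both 3&5? no. Sum: 0
Gen 7: crossing 1x2. Both 3&5? no. Sum: 0
Gen 8: crossing 1x3. Both 3&5? no. Sum: 0
Gen 9: crossing 3x1. Both 3&5? no. Sum: 0
Gen 10: crossing 1x3. Both 3&5? no. Sum: 0

Answer: 0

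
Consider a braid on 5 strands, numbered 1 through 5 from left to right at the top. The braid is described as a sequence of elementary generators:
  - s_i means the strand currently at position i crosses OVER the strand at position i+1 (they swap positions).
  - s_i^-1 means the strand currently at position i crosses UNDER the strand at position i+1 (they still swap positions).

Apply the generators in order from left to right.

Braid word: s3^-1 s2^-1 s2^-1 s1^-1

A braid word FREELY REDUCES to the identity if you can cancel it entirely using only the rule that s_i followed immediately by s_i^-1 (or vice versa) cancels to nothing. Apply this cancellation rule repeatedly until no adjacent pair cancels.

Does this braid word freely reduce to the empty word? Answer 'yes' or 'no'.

Answer: no

Derivation:
Gen 1 (s3^-1): push. Stack: [s3^-1]
Gen 2 (s2^-1): push. Stack: [s3^-1 s2^-1]
Gen 3 (s2^-1): push. Stack: [s3^-1 s2^-1 s2^-1]
Gen 4 (s1^-1): push. Stack: [s3^-1 s2^-1 s2^-1 s1^-1]
Reduced word: s3^-1 s2^-1 s2^-1 s1^-1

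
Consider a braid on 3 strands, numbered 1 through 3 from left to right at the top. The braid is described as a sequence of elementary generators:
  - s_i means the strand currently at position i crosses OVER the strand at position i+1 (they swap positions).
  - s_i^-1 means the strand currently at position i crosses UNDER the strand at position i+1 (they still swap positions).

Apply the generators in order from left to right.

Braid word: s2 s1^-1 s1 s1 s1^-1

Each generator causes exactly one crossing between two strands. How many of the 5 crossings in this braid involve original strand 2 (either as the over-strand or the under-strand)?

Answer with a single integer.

Gen 1: crossing 2x3. Involves strand 2? yes. Count so far: 1
Gen 2: crossing 1x3. Involves strand 2? no. Count so far: 1
Gen 3: crossing 3x1. Involves strand 2? no. Count so far: 1
Gen 4: crossing 1x3. Involves strand 2? no. Count so far: 1
Gen 5: crossing 3x1. Involves strand 2? no. Count so far: 1

Answer: 1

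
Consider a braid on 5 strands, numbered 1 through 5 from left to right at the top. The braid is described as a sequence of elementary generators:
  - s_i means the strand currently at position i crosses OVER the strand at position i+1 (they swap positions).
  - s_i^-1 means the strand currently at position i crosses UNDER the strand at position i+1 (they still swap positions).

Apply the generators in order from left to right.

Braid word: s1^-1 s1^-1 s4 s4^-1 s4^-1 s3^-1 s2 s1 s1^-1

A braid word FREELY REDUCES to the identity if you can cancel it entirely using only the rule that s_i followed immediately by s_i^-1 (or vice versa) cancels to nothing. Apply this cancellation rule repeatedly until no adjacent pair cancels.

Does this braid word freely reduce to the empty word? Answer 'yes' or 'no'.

Gen 1 (s1^-1): push. Stack: [s1^-1]
Gen 2 (s1^-1): push. Stack: [s1^-1 s1^-1]
Gen 3 (s4): push. Stack: [s1^-1 s1^-1 s4]
Gen 4 (s4^-1): cancels prior s4. Stack: [s1^-1 s1^-1]
Gen 5 (s4^-1): push. Stack: [s1^-1 s1^-1 s4^-1]
Gen 6 (s3^-1): push. Stack: [s1^-1 s1^-1 s4^-1 s3^-1]
Gen 7 (s2): push. Stack: [s1^-1 s1^-1 s4^-1 s3^-1 s2]
Gen 8 (s1): push. Stack: [s1^-1 s1^-1 s4^-1 s3^-1 s2 s1]
Gen 9 (s1^-1): cancels prior s1. Stack: [s1^-1 s1^-1 s4^-1 s3^-1 s2]
Reduced word: s1^-1 s1^-1 s4^-1 s3^-1 s2

Answer: no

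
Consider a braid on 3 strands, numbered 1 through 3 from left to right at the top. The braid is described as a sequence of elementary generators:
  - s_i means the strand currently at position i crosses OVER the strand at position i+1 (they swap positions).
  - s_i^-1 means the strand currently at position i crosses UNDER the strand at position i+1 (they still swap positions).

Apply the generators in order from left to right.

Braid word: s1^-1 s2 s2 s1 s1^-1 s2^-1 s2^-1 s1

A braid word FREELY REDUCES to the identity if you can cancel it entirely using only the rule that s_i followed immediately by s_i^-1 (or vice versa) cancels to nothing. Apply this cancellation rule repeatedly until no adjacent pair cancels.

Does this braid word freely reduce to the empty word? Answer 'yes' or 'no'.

Gen 1 (s1^-1): push. Stack: [s1^-1]
Gen 2 (s2): push. Stack: [s1^-1 s2]
Gen 3 (s2): push. Stack: [s1^-1 s2 s2]
Gen 4 (s1): push. Stack: [s1^-1 s2 s2 s1]
Gen 5 (s1^-1): cancels prior s1. Stack: [s1^-1 s2 s2]
Gen 6 (s2^-1): cancels prior s2. Stack: [s1^-1 s2]
Gen 7 (s2^-1): cancels prior s2. Stack: [s1^-1]
Gen 8 (s1): cancels prior s1^-1. Stack: []
Reduced word: (empty)

Answer: yes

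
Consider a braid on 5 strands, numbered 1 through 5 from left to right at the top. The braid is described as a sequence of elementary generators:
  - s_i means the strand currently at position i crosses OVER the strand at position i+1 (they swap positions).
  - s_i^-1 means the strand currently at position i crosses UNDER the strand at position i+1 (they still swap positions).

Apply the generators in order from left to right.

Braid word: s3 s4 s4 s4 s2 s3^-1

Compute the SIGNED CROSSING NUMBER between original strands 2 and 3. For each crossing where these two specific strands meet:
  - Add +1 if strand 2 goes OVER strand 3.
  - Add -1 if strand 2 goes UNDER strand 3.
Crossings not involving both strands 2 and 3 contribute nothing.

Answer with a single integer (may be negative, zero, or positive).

Gen 1: crossing 3x4. Both 2&3? no. Sum: 0
Gen 2: crossing 3x5. Both 2&3? no. Sum: 0
Gen 3: crossing 5x3. Both 2&3? no. Sum: 0
Gen 4: crossing 3x5. Both 2&3? no. Sum: 0
Gen 5: crossing 2x4. Both 2&3? no. Sum: 0
Gen 6: crossing 2x5. Both 2&3? no. Sum: 0

Answer: 0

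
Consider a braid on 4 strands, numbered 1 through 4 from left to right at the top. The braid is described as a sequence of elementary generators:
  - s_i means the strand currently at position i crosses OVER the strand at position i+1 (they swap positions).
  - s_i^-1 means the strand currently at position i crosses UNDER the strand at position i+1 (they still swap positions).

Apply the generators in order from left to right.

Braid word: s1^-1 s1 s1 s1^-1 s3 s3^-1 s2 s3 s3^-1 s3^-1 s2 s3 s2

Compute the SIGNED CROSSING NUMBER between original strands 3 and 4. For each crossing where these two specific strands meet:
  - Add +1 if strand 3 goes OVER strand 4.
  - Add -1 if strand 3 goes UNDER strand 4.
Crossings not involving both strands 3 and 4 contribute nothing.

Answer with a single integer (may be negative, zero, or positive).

Answer: 3

Derivation:
Gen 1: crossing 1x2. Both 3&4? no. Sum: 0
Gen 2: crossing 2x1. Both 3&4? no. Sum: 0
Gen 3: crossing 1x2. Both 3&4? no. Sum: 0
Gen 4: crossing 2x1. Both 3&4? no. Sum: 0
Gen 5: 3 over 4. Both 3&4? yes. Contrib: +1. Sum: 1
Gen 6: 4 under 3. Both 3&4? yes. Contrib: +1. Sum: 2
Gen 7: crossing 2x3. Both 3&4? no. Sum: 2
Gen 8: crossing 2x4. Both 3&4? no. Sum: 2
Gen 9: crossing 4x2. Both 3&4? no. Sum: 2
Gen 10: crossing 2x4. Both 3&4? no. Sum: 2
Gen 11: 3 over 4. Both 3&4? yes. Contrib: +1. Sum: 3
Gen 12: crossing 3x2. Both 3&4? no. Sum: 3
Gen 13: crossing 4x2. Both 3&4? no. Sum: 3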